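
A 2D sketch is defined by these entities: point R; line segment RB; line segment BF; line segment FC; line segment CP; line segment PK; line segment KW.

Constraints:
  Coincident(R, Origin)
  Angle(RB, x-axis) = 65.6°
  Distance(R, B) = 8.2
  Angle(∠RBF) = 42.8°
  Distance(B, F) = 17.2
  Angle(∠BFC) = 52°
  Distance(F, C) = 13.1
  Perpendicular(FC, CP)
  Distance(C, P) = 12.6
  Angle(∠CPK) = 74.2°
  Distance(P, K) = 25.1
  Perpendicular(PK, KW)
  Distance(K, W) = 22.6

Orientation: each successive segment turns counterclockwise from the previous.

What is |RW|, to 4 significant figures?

26.79

R is at the origin; RB runs at 65.6° with length 8.2, so B = (3.387, 7.468). ∠RBF = 42.8° gives BF at -157.2° from the x-axis; with |BF| = 17.2, F = (-12.47, 0.8023). ∠BFC = 52.0° gives FC at -29.20° from the x-axis; with |FC| = 13.1, C = (-1.033, -5.589). FC is perpendicular to CP, so CP runs at 60.80°; with |CP| = 12.6, P = (5.114, 5.410). ∠CPK = 74.2° gives PK at 166.6° from the x-axis; with |PK| = 25.1, K = (-19.30, 11.23). PK ⟂ KW, so KW runs at -103.4°; with |KW| = 22.6, W = (-24.54, -10.76). Then |RW| = |W − R| = 26.79.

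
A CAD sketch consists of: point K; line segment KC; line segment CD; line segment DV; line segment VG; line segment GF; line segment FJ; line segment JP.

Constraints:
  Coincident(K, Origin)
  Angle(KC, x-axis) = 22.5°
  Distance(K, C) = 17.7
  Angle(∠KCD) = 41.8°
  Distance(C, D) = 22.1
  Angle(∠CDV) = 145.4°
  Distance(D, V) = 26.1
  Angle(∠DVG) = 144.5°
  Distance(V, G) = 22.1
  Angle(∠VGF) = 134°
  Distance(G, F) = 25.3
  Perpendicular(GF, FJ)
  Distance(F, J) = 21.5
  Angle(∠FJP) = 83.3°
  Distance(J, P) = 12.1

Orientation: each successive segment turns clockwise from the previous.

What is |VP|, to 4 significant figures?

28.94

K is at the origin; KC runs at 22.5° with length 17.7, so C = (16.35, 6.773). ∠KCD = 41.8° gives CD at -115.7° from the x-axis; with |CD| = 22.1, D = (6.769, -13.14). ∠CDV = 145.4° gives DV at -150.3° from the x-axis; with |DV| = 26.1, V = (-15.90, -26.07). ∠DVG = 144.5° gives VG at 174.2° from the x-axis; with |VG| = 22.1, G = (-37.89, -23.84). ∠VGF = 134.0° gives GF at 128.2° from the x-axis; with |GF| = 25.3, F = (-53.54, -3.956). GF ⟂ FJ, so FJ runs at 38.20°; with |FJ| = 21.5, J = (-36.64, 9.340). ∠FJP = 83.3° gives JP at -58.50° from the x-axis; with |JP| = 12.1, P = (-30.32, -0.9774). Then |VP| = |P − V| = 28.94.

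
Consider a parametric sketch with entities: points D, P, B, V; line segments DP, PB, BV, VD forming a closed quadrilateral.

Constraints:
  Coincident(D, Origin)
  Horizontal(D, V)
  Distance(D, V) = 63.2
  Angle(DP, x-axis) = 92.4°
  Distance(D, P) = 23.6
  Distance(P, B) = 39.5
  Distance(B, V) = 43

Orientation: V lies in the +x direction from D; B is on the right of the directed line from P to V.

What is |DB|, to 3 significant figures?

23.1

Checks: |PB| = 39.50 ✓; |BV| = 43.00 ✓.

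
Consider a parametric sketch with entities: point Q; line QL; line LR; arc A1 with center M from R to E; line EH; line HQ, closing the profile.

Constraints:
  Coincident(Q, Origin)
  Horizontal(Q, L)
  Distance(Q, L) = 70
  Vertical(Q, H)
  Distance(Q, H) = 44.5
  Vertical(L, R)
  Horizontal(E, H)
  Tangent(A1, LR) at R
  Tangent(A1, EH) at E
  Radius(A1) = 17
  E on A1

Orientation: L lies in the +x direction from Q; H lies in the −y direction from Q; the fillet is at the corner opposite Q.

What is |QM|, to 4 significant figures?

59.71

Q and H share the same x with |QH| = 44.5 and H on the −y side, so H = (0.000, -44.50). The virtual corner opposite Q is at (70.00, -44.50). The tangent condition forces MR to be normal to LR and tangency of A1 to EH means the radius ME is perpendicular to EH, with radius 17.0, so the center M sits 17.0 in from both sides at M = (53.00, -27.50). Then |QM| = |M − Q| = 59.71.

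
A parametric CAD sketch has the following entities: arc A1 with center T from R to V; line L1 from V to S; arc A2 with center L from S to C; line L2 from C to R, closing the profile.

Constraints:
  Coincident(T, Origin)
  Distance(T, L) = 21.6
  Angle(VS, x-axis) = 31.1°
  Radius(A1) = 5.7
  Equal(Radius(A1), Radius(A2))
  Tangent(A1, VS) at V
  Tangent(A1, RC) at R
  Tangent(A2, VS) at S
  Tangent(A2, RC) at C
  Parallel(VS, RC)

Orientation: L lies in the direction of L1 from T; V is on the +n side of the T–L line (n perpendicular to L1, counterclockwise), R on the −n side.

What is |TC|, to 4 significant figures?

22.34

Tangency of A1 to both parallel lines with radius 5.7 puts V and R at T ± 5.7·n: V = (-2.944, 4.881), R = (2.944, -4.881). Equal radii place S and C the same way about L: S = L + 5.7·n = (15.55, 16.04), C = L − 5.7·n = (21.44, 6.276). Then |TC| = |C − T| = 22.34.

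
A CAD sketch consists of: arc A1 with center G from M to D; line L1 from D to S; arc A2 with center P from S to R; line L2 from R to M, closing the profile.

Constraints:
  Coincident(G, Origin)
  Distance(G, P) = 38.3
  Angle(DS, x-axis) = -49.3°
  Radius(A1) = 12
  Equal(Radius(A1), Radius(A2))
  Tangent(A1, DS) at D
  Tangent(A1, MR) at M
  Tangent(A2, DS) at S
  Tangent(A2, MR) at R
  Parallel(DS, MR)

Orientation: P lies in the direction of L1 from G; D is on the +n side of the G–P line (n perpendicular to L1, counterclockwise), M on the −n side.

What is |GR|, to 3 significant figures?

40.1

The slot axis is L1's direction at -49.3°, so u = (cos -49.3°, sin -49.3°) = (0.652, -0.758) and n = (−sin -49.3°, cos -49.3°) = (0.758, 0.652). G is at the origin and P lies 38.3 along u from G, so P = 38.3·u = (25.0, -29.0). Tangency of A1 to both parallel lines with radius 12.0 puts D and M at G ± 12.0·n: D = (9.10, 7.83), M = (-9.10, -7.83). Equal radii place S and R the same way about P: S = P + 12.0·n = (34.1, -21.2), R = P − 12.0·n = (15.9, -36.9). Then |GR| = |R − G| = 40.1.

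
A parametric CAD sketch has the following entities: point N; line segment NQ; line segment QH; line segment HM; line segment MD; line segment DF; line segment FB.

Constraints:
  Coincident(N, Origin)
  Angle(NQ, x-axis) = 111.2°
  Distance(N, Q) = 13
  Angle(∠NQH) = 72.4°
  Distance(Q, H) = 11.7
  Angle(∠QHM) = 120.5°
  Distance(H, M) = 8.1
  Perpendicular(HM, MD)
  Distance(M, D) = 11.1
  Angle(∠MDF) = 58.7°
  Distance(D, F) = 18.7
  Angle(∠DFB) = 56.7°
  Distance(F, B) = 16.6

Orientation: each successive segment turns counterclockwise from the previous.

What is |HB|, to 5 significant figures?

9.1403

N is at the origin; NQ runs at 111.2° with length 13.0, so Q = (-4.7011, 12.120). ∠NQH = 72.4° gives QH at -141.20° from the x-axis; with |QH| = 11.7, H = (-13.819, 4.7889). ∠QHM = 120.5° gives HM at -81.700° from the x-axis; with |HM| = 8.1, M = (-12.650, -3.2262). HM is perpendicular to MD, so MD runs at 8.3000°; with |MD| = 11.1, D = (-1.6664, -1.6239). ∠MDF = 58.7° gives DF at 129.60° from the x-axis; with |DF| = 18.7, F = (-13.586, 12.785). ∠DFB = 56.7° gives FB at -107.10° from the x-axis; with |FB| = 16.6, B = (-18.467, -3.0814). Then |HB| = |B − H| = 9.1403.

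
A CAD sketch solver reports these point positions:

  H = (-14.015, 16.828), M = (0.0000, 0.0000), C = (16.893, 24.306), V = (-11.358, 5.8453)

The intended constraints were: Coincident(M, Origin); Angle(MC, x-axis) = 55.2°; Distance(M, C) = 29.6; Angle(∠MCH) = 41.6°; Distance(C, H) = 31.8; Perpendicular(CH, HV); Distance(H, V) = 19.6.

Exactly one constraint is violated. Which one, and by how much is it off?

Distance(H, V) = 19.6 — off by 8.30.

M = (0.00, 0.00) ✓; MC at 55.20° ✓; |MC| = 29.60 ✓; ∠MCH = 41.60° ✓; |CH| = 31.80 ✓; ∠(CH, HV) = 90.00° ✓; |HV| = 11.30 ✗.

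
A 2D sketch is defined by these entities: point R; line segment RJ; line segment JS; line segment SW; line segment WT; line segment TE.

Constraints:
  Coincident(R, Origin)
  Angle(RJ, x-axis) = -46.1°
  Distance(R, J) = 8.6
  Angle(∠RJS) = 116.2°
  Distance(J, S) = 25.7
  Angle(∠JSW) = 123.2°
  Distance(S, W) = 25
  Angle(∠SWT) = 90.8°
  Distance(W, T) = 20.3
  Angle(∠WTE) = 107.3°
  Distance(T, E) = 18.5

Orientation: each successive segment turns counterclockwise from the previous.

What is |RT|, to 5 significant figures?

36.022

∠JSW = 123.2° gives SW at 74.500° from the x-axis; with |SW| = 25.0, W = (37.128, 25.708). ∠SWT = 90.8° gives WT at 163.70° from the x-axis; with |WT| = 20.3, T = (17.644, 31.405). Then |RT| = |T − R| = 36.022.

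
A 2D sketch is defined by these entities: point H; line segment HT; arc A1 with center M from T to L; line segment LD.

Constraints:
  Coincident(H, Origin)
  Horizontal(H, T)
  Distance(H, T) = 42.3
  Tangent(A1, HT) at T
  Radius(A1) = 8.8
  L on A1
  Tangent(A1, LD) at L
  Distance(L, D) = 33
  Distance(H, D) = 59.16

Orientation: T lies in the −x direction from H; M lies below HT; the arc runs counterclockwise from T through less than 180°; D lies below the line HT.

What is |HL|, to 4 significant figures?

51.97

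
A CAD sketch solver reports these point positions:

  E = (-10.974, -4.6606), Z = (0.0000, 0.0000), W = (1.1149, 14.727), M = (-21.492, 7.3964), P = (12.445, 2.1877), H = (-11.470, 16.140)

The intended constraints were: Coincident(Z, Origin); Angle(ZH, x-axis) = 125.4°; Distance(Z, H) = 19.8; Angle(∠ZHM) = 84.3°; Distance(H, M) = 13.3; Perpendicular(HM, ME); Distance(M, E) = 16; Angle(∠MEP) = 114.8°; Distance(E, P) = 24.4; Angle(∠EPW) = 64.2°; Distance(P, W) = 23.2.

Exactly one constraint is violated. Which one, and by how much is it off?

Distance(P, W) = 23.2 — off by 6.30.

Z = (0.00, 0.00) ✓; ZH at 125.4° ✓; |ZH| = 19.80 ✓; ∠ZHM = 84.30° ✓; |HM| = 13.30 ✓; ∠(HM, ME) = 90.00° ✓; |ME| = 16.00 ✓; ∠MEP = 114.8° ✓; |EP| = 24.40 ✓; ∠EPW = 64.20° ✓; |PW| = 16.90 ✗.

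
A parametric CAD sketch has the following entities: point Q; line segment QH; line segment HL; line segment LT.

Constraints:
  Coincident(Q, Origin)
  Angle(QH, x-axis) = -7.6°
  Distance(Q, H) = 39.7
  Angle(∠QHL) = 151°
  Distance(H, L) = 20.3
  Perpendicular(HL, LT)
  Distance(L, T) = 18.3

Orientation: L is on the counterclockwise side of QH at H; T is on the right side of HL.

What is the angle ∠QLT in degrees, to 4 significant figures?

109.3°

Q is at the origin; QH runs at -7.6° with length 39.7, so H = 39.7·(cos -7.6°, sin -7.6°) = (39.35, -5.251). ∠QHL = 151.0°, so HL runs at -7.6° + (180° − 151.0°) = 21.40° from the x-axis; with |HL| = 20.3, L = H + 20.3·(cos 21.40°, sin 21.40°) = (58.25, 2.156). HL ⟂ LT; with |LT| = 18.3 on the right of HL, T = L + 18.3·(0.3649, -0.9311) = (64.93, -14.88). Then cos ∠QLT = LQ·LT / (|LQ||LT|), giving 109.3°.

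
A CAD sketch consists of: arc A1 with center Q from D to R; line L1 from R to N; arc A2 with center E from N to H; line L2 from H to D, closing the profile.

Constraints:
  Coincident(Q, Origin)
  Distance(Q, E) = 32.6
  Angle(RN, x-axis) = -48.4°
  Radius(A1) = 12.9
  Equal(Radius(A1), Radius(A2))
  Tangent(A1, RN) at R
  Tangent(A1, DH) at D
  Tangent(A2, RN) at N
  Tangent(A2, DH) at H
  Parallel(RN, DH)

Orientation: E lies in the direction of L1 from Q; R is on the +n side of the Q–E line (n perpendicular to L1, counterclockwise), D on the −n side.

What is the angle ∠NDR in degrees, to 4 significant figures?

51.64°

The slot axis is L1's direction at -48.4°, so u = (cos -48.4°, sin -48.4°) = (0.6639, -0.7478) and n = (−sin -48.4°, cos -48.4°) = (0.7478, 0.6639). Q is at the origin and E lies 32.6 along u from Q, so E = 32.6·u = (21.64, -24.38). Tangency of A1 to both parallel lines with radius 12.9 puts R and D at Q ± 12.9·n: R = (9.647, 8.565), D = (-9.647, -8.565). Equal radii place N and H the same way about E: N = E + 12.9·n = (31.29, -15.81), H = E − 12.9·n = (12.00, -32.94). Then cos ∠NDR = DN·DR / (|DN||DR|), giving 51.64°.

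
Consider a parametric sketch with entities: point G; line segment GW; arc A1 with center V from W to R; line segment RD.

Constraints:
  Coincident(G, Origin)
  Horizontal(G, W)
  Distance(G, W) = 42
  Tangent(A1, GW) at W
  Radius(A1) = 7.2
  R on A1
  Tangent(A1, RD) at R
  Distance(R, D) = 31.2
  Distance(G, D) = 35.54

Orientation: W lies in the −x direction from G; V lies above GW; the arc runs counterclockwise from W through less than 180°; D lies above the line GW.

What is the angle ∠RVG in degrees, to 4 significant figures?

22.33°

G is at the origin; G and W share the same y with |GW| = 42.0 and W on the −x side, so W = (-42.00, 0.000). Tangency of A1 to GW means the radius VW is perpendicular to GW, so V = W + (0, 7.2) = (-42.00, 7.200). Since VR ⟂ RD (tangency), |VD| = √(7.2² + 31.2²) = 32.02 regardless of where R sits on A1. So D lies on both circle(G, 35.54) and circle(V, 32.02); the above-GW intersection is D = (-19.34, 29.82). R is the foot of the tangent from D: R = (-35.90, 3.378).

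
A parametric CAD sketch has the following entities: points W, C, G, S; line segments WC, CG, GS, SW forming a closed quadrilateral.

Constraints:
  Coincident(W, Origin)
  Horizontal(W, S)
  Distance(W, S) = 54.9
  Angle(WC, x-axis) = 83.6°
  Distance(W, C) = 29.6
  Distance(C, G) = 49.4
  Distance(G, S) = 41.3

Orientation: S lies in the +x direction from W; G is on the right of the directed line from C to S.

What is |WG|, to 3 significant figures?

25.1

Checks: |CG| = 49.40 ✓; |GS| = 41.30 ✓.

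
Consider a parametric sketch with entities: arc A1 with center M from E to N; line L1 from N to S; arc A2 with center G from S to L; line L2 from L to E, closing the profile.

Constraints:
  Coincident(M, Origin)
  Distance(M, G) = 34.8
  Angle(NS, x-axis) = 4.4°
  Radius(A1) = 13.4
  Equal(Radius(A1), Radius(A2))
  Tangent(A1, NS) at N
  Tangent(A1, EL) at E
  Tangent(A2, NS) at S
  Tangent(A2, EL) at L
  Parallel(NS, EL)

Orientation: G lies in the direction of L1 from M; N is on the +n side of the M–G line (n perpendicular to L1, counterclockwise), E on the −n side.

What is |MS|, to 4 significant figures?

37.29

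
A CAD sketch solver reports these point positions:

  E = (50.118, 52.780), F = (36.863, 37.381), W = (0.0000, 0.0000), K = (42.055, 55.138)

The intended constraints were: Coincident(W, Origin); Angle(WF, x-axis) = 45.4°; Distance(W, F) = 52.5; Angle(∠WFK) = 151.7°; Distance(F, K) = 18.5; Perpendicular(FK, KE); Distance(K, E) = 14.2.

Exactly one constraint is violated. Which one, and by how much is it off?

Distance(K, E) = 14.2 — off by 5.80.

W = (0.00, 0.00) ✓; WF at 45.40° ✓; |WF| = 52.50 ✓; ∠WFK = 151.7° ✓; |FK| = 18.50 ✓; ∠(FK, KE) = 90.00° ✓; |KE| = 8.401 ✗.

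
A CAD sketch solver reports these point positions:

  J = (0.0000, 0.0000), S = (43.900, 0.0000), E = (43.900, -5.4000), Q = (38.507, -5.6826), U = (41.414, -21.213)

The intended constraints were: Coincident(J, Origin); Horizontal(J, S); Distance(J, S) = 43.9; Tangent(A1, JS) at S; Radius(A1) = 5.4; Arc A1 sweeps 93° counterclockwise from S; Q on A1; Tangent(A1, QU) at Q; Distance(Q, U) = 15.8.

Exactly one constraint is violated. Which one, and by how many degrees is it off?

Tangent(A1, QU) at Q — off by 7.60°.

J = (0.00, 0.00) ✓; J.y = 0.00, S.y = 0.00 ✓; |JS| = 43.90 ✓; ∠(ES, SJ) = 90.00° ✓; |ES| = 5.400 ✓; bearing(E→Q) − bearing(E→S) = 93.00° ✓; |EQ| = 5.400 ✓; ∠(EQ, QU) = 82.40° ✗; |QU| = 15.80 ✓.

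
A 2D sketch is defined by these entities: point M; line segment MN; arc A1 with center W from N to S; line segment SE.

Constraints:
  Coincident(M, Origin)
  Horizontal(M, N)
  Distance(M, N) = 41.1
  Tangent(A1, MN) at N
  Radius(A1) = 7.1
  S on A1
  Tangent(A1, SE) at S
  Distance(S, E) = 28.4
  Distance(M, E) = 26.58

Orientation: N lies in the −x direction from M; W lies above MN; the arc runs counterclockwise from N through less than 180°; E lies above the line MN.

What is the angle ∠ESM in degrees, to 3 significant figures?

46.6°

Checks: |WS| = 7.100 ✓; ∠(WS, SE) = 90.00° ✓; |SE| = 28.40 ✓; |ME| = 26.58 ✓.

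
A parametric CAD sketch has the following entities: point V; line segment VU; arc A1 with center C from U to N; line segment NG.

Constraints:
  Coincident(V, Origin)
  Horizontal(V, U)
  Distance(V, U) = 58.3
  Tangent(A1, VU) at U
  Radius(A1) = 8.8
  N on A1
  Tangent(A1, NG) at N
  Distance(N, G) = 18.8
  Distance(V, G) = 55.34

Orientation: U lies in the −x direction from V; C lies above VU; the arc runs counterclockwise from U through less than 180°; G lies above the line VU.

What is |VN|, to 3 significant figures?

50.2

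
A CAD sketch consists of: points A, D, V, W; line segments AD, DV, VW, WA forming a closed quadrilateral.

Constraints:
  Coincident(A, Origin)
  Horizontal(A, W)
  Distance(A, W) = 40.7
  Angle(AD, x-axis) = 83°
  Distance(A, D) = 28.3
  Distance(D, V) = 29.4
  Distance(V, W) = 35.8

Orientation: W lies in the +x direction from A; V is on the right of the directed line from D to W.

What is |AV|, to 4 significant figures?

5.085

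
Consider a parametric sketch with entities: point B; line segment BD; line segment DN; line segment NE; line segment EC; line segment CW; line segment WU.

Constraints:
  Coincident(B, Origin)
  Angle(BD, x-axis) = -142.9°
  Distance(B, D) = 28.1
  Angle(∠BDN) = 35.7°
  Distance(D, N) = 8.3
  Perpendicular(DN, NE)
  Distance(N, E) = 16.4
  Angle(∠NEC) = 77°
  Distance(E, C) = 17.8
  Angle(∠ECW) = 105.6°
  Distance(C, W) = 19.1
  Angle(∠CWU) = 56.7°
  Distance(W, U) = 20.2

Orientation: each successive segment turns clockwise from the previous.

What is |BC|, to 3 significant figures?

32.1

DN is perpendicular to NE, so NE runs at -17.2°; with |NE| = 16.4, E = (-4.29, -13.9). ∠NEC = 77.0° gives EC at -120° from the x-axis; with |EC| = 17.8, C = (-13.2, -29.3). Then |BC| = |C − B| = 32.1.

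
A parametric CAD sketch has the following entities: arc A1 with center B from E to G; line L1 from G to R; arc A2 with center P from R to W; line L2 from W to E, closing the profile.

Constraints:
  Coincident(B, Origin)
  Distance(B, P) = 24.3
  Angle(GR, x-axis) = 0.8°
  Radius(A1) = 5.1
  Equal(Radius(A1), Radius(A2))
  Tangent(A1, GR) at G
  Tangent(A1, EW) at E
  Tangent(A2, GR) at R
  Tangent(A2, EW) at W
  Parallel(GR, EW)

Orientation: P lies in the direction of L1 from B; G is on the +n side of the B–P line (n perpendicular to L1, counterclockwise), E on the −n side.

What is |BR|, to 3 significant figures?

24.8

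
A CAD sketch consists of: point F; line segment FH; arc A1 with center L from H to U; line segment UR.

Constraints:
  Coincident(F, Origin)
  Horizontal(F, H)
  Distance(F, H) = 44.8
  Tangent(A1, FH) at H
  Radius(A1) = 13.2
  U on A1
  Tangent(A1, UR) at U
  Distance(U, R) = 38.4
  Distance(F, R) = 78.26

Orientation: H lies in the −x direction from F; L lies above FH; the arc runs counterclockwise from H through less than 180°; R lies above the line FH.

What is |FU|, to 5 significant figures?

40.860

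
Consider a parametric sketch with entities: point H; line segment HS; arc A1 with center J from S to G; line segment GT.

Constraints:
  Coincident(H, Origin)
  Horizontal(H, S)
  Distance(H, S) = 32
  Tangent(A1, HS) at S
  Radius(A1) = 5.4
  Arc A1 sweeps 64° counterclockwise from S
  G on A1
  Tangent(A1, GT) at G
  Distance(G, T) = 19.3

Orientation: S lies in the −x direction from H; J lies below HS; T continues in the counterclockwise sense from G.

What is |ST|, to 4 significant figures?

24.34

H is at the origin; HS is horizontal with |HS| = 32.0 and S on the −x side, so S = (-32.00, 0.000). Tangency of A1 to HS means the radius JS is perpendicular to HS, so J = S + (0, -5.4) = (-32.00, -5.400). On A1, S sits at bearing 90° from J; a 64° counterclockwise sweep puts G at bearing 154°, so G = J + 5.4·(cos 154°, sin 154°) = (-36.85, -3.033). A1 meets GT tangentially, so JG is at right angles to GT, so GT runs along (−sin 154°, cos 154°); with |GT| = 19.3, T = (-45.31, -20.38). Then |ST| = |T − S| = 24.34.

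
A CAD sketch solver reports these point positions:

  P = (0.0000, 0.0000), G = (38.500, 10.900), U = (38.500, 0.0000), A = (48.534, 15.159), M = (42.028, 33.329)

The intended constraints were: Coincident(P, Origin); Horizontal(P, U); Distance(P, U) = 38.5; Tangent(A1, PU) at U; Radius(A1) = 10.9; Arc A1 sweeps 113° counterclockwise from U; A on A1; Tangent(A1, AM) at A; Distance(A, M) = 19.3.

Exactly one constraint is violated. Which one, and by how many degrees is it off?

Tangent(A1, AM) at A — off by 3.30°.

P = (0.00, 0.00) ✓; P.y = 0.00, U.y = 0.00 ✓; |PU| = 38.50 ✓; ∠(GU, UP) = 90.00° ✓; |GU| = 10.90 ✓; bearing(G→A) − bearing(G→U) = 113.0° ✓; |GA| = 10.90 ✓; ∠(GA, AM) = 93.30° ✗; |AM| = 19.30 ✓.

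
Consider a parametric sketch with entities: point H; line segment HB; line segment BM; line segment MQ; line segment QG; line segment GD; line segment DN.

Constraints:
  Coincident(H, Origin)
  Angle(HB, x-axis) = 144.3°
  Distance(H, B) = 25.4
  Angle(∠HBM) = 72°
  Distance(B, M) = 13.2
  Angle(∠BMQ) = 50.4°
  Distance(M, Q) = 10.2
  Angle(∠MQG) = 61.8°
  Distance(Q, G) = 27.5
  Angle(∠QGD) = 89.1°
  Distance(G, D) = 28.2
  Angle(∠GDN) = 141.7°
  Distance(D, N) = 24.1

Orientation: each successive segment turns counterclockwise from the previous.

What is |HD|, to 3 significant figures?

54.0

H is at the origin; HB runs at 144.3° with length 25.4, so B = (-20.6, 14.8). ∠HBM = 72.0° gives BM at -108° from the x-axis; with |BM| = 13.2, M = (-24.6, 2.25). ∠BMQ = 50.4° gives MQ at 21.9° from the x-axis; with |MQ| = 10.2, Q = (-15.2, 6.05). ∠MQG = 61.8° gives QG at 140° from the x-axis; with |QG| = 27.5, G = (-36.3, 23.7). ∠QGD = 89.1° gives GD at -129° from the x-axis; with |GD| = 28.2, D = (-54.0, 1.78). Then |HD| = |D − H| = 54.0.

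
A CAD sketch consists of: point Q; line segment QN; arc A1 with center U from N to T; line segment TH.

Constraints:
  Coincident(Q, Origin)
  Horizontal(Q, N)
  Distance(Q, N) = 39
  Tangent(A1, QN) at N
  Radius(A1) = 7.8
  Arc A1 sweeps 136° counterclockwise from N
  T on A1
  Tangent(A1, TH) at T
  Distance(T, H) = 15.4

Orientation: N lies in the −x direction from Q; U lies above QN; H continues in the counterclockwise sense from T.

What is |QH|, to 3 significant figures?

50.8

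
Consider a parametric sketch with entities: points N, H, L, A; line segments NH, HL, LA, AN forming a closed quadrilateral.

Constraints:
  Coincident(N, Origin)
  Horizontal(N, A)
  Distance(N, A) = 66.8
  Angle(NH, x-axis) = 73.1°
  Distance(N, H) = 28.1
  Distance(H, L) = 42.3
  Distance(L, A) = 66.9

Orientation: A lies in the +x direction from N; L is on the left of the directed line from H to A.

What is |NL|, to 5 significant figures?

68.996

Checks: |HL| = 42.30 ✓; |LA| = 66.90 ✓.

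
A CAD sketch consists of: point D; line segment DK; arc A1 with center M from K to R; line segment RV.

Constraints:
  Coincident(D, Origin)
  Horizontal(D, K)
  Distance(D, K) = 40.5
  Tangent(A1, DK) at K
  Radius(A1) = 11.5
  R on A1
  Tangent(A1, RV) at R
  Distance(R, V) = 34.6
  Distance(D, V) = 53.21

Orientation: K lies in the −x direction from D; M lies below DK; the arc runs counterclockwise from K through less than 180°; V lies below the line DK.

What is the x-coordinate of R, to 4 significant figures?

-49.40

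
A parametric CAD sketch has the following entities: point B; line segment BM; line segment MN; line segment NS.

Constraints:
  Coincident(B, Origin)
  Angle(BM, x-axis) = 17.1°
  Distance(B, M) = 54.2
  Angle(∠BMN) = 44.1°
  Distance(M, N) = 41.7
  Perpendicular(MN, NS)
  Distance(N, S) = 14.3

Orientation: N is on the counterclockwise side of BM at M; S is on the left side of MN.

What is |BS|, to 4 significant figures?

23.58

B is at the origin; BM runs at 17.1° with length 54.2, so M = 54.2·(cos 17.1°, sin 17.1°) = (51.80, 15.94). ∠BMN = 44.1°, so MN runs at 17.1° + (180° − 44.1°) = 153.0° from the x-axis; with |MN| = 41.7, N = M + 41.7·(cos 153.0°, sin 153.0°) = (14.65, 34.87). The perpendicularity gives NS at right angles to MN; with |NS| = 14.3 on the left of MN, S = N + 14.3·(-0.4540, -0.8910) = (8.157, 22.13). Then |BS| = |S − B| = 23.58.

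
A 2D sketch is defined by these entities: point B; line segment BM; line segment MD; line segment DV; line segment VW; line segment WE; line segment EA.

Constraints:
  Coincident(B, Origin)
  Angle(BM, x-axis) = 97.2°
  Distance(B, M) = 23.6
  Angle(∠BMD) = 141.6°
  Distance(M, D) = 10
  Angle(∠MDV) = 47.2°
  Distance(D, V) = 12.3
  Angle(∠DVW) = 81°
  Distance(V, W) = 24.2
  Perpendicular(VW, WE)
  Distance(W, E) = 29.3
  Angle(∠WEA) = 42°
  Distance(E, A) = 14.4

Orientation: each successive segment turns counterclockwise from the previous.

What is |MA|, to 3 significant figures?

15.7

B is at the origin; BM runs at 97.2° with length 23.6, so M = (-2.96, 23.4). ∠BMD = 141.6° gives MD at 136° from the x-axis; with |MD| = 10.0, D = (-10.1, 30.4). ∠MDV = 47.2° gives DV at -91.6° from the x-axis; with |DV| = 12.3, V = (-10.4, 18.1). ∠DVW = 81.0° gives VW at 7.40° from the x-axis; with |VW| = 24.2, W = (13.6, 21.2). VW ⟂ WE, so WE runs at 97.4°; with |WE| = 29.3, E = (9.78, 50.3). ∠WEA = 42.0° gives EA at -125° from the x-axis; with |EA| = 14.4, A = (1.60, 38.4). Then |MA| = |A − M| = 15.7.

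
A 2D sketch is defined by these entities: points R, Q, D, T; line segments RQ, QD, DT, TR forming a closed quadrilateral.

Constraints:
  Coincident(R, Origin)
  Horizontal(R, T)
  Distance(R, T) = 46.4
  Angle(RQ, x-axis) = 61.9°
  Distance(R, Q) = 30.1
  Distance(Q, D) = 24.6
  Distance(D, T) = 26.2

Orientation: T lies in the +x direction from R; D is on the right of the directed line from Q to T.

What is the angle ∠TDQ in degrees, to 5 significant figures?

110.51°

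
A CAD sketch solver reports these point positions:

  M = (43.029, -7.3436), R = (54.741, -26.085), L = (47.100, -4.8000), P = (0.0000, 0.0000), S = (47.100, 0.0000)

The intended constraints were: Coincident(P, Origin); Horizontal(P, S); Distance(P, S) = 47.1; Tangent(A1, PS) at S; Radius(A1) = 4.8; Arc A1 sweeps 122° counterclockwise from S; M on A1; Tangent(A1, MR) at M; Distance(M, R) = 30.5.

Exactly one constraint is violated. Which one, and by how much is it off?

Distance(M, R) = 30.5 — off by 8.40.

P = (0.00, 0.00) ✓; P.y = 0.00, S.y = 0.00 ✓; |PS| = 47.10 ✓; ∠(LS, SP) = 90.00° ✓; |LS| = 4.800 ✓; bearing(L→M) − bearing(L→S) = 122.0° ✓; |LM| = 4.800 ✓; ∠(LM, MR) = 90.00° ✓; |MR| = 22.10 ✗.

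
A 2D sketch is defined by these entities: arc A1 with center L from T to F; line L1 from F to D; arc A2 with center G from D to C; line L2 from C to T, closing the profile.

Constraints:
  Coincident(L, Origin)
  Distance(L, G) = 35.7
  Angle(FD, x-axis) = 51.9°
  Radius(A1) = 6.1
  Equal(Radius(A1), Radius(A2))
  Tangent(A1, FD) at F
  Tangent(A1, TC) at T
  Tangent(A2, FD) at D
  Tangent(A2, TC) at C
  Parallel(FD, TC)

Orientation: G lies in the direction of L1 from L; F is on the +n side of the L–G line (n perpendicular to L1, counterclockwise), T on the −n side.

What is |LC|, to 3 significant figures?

36.2

Tangency of A1 to both parallel lines with radius 6.1 puts F and T at L ± 6.1·n: F = (-4.80, 3.76), T = (4.80, -3.76). Equal radii place D and C the same way about G: D = G + 6.1·n = (17.2, 31.9), C = G − 6.1·n = (26.8, 24.3). Then |LC| = |C − L| = 36.2.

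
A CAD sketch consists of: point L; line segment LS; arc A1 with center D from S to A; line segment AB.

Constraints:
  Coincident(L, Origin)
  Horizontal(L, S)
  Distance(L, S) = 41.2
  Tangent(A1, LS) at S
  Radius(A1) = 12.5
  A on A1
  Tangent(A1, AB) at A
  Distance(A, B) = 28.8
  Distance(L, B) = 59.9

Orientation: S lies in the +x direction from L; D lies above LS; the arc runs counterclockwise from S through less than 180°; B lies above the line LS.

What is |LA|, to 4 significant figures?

55.47

L is at the origin; LS is horizontal with |LS| = 41.2 and S on the +x side, so S = (41.20, 0.000). Tangency of A1 to LS means the radius DS is perpendicular to LS, so D = S + (0, 12.5) = (41.20, 12.50). Since DA ⟂ AB (tangency), |DB| = √(12.5² + 28.8²) = 31.40 regardless of where A sits on A1. So B lies on both circle(L, 59.9) and circle(D, 31.40); the above-LS intersection is B = (40.76, 43.89). A is the foot of the tangent from B: A = (52.60, 17.64).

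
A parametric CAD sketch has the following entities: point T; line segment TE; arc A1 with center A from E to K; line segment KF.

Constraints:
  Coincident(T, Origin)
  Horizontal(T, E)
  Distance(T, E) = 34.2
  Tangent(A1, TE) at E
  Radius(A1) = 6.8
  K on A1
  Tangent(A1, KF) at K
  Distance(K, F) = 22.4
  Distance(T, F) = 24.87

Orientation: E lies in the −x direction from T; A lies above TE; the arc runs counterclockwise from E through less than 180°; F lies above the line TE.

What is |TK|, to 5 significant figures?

29.019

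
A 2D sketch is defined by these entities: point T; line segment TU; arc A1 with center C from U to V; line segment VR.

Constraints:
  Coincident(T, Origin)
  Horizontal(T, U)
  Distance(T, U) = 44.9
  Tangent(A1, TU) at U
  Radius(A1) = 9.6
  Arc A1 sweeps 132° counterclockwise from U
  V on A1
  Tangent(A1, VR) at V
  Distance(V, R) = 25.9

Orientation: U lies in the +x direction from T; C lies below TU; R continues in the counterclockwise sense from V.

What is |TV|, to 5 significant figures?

41.025

T is at the origin; T and U share the same y with |TU| = 44.9 and U on the +x side, so U = (44.900, 0.0000). Since A1 is tangent to TU there, CU ⟂ TU, so C = U + (0, -9.6) = (44.900, -9.6000). On A1, U sits at bearing 90° from C; a 132° counterclockwise sweep puts V at bearing 222°, so V = C + 9.6·(cos 222°, sin 222°) = (37.766, -16.024). Then |TV| = |V − T| = 41.025.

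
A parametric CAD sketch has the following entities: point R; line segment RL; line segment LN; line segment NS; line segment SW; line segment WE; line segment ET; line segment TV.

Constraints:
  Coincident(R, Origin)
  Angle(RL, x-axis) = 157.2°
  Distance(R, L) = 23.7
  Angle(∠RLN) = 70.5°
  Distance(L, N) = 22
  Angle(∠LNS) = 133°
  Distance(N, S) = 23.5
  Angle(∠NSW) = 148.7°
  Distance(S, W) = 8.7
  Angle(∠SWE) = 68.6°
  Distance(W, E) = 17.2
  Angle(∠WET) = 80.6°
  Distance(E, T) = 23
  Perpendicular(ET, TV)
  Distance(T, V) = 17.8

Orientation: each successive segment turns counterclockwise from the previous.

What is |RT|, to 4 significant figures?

30.92

R is at the origin; RL runs at 157.2° with length 23.7, so L = (-21.85, 9.184). ∠RLN = 70.5° gives LN at -93.30° from the x-axis; with |LN| = 22.0, N = (-23.11, -12.78). ∠LNS = 133.0° gives NS at -46.30° from the x-axis; with |NS| = 23.5, S = (-6.879, -29.77). ∠NSW = 148.7° gives SW at -15.00° from the x-axis; with |SW| = 8.7, W = (1.525, -32.02). ∠SWE = 68.6° gives WE at 96.40° from the x-axis; with |WE| = 17.2, E = (-0.3925, -14.93). ∠WET = 80.6° gives ET at -164.2° from the x-axis; with |ET| = 23.0, T = (-22.52, -21.19). Then |RT| = |T − R| = 30.92.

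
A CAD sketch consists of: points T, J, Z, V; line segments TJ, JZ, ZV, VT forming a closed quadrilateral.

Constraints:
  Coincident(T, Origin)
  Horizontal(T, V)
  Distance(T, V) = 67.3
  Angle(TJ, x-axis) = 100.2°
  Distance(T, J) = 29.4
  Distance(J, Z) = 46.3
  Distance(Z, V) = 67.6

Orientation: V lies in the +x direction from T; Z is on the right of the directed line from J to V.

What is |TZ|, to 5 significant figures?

16.926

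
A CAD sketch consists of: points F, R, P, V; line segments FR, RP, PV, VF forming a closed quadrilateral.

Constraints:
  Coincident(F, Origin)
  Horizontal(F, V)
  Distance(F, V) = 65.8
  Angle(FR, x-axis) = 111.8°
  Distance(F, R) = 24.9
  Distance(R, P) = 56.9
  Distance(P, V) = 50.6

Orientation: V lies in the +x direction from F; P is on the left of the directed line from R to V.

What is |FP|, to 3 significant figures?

62.5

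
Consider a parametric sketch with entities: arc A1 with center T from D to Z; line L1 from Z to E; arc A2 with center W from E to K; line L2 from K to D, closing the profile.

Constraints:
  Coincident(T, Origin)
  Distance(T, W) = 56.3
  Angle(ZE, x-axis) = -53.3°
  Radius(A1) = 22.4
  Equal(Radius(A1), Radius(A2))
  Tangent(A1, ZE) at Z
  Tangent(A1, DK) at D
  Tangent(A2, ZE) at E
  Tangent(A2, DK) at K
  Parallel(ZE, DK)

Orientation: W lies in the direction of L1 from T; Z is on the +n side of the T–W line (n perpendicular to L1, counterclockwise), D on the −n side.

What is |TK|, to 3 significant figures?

60.6

The slot axis is L1's direction at -53.3°, so u = (cos -53.3°, sin -53.3°) = (0.598, -0.802) and n = (−sin -53.3°, cos -53.3°) = (0.802, 0.598). T is at the origin and W lies 56.3 along u from T, so W = 56.3·u = (33.6, -45.1). Tangency of A1 to both parallel lines with radius 22.4 puts Z and D at T ± 22.4·n: Z = (18.0, 13.4), D = (-18.0, -13.4). Equal radii place E and K the same way about W: E = W + 22.4·n = (51.6, -31.8), K = W − 22.4·n = (15.7, -58.5). Then |TK| = |K − T| = 60.6.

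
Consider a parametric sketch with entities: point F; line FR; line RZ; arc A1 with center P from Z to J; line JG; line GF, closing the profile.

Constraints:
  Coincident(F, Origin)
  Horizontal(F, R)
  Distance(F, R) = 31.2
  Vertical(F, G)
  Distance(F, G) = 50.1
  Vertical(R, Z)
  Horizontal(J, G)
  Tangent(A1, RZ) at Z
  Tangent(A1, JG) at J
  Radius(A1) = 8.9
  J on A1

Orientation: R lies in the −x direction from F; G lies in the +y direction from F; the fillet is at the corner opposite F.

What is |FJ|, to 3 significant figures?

54.8

F is at the origin; FR is horizontal with |FR| = 31.2 and R on the −x side, so R = (-31.2, 0.00). F and G share the same x with |FG| = 50.1 and G on the +y side, so G = (0.00, 50.1). The virtual corner opposite F is at (-31.2, 50.1). A1 meets RZ tangentially, so PZ is at right angles to RZ and since A1 is tangent to JG there, PJ ⟂ JG, with radius 8.9, so the center P sits 8.9 in from both sides at P = (-22.3, 41.2). That places the tangent points at Z = (-31.2, 41.2) on RZ and J = (-22.3, 50.1) on JG. Then |FJ| = |J − F| = 54.8.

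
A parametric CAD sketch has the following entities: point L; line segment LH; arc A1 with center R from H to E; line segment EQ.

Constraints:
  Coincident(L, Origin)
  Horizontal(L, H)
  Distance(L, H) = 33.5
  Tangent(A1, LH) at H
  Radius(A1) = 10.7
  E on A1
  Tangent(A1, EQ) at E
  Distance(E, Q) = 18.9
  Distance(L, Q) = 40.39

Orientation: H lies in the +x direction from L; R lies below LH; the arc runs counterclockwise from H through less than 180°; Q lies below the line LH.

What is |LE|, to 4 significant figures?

26.05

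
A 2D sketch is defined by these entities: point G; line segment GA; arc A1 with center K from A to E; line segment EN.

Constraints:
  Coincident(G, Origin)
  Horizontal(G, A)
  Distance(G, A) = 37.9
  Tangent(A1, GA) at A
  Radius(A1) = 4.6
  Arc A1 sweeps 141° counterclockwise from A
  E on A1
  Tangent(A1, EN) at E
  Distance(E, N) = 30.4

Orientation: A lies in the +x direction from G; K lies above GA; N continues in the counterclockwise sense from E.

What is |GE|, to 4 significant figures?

41.61

G is at the origin; GA is horizontal with |GA| = 37.9 and A on the +x side, so A = (37.90, 0.000). The tangent condition forces KA to be normal to GA, so K = A + (0, 4.6) = (37.90, 4.600). On A1, A sits at bearing -90° from K; a 141° counterclockwise sweep puts E at bearing 51°, so E = K + 4.6·(cos 51°, sin 51°) = (40.79, 8.175). Then |GE| = |E − G| = 41.61.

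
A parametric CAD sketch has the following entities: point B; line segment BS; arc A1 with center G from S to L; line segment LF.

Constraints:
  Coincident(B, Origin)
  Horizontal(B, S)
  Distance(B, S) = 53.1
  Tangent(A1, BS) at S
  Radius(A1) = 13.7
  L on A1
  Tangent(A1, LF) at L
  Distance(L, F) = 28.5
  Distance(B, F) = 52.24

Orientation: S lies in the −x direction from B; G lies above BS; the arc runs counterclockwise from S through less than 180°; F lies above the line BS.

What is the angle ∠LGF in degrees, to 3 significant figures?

64.3°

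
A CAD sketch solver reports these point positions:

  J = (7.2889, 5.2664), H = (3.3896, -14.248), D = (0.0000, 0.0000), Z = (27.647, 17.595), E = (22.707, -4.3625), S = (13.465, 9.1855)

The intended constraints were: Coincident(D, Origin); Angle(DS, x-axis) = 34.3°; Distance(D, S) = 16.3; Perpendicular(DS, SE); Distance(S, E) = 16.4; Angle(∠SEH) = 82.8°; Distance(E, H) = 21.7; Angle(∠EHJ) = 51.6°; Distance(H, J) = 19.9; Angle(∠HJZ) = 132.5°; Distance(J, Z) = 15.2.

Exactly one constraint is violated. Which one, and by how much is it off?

Distance(J, Z) = 15.2 — off by 8.60.

D = (0.00, 0.00) ✓; DS at 34.30° ✓; |DS| = 16.30 ✓; ∠(DS, SE) = 90.00° ✓; |SE| = 16.40 ✓; ∠SEH = 82.80° ✓; |EH| = 21.70 ✓; ∠EHJ = 51.60° ✓; |HJ| = 19.90 ✓; ∠HJZ = 132.5° ✓; |JZ| = 23.80 ✗.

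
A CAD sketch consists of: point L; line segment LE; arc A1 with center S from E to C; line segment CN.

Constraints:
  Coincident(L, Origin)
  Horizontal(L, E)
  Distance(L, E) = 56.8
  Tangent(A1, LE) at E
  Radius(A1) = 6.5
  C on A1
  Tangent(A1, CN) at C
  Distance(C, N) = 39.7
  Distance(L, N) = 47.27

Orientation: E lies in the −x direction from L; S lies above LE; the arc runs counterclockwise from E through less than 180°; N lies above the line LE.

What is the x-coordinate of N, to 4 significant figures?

-30.02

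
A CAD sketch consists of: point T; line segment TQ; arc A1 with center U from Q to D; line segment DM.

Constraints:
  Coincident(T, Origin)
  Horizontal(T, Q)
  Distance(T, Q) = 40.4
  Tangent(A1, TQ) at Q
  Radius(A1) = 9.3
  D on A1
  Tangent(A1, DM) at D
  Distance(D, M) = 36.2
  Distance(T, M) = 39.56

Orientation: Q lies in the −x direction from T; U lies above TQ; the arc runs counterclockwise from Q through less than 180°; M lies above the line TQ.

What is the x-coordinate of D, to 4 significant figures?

-32.23

T is at the origin; T and Q share the same y with |TQ| = 40.4 and Q on the −x side, so Q = (-40.40, 0.000). The tangent condition forces UQ to be normal to TQ, so U = Q + (0, 9.3) = (-40.40, 9.300). Since UD ⟂ DM (tangency), |UM| = √(9.3² + 36.2²) = 37.38 regardless of where D sits on A1. So M lies on both circle(T, 39.56) and circle(U, 37.38); the above-TQ intersection is M = (-14.92, 36.64). D is the foot of the tangent from M: D = (-32.23, 4.851).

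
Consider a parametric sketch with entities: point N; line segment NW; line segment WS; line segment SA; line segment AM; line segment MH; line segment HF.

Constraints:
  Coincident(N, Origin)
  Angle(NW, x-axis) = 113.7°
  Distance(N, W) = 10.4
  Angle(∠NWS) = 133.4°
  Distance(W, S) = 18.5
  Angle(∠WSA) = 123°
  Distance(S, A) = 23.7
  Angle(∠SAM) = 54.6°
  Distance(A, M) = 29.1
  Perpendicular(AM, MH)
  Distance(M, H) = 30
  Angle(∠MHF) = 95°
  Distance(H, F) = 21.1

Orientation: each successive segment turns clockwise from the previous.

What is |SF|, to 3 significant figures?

13.7

N is at the origin; NW runs at 113.7° with length 10.4, so W = (-4.18, 9.52). ∠NWS = 133.4° gives WS at 67.1° from the x-axis; with |WS| = 18.5, S = (3.02, 26.6). ∠WSA = 123.0° gives SA at 10.1° from the x-axis; with |SA| = 23.7, A = (26.4, 30.7). ∠SAM = 54.6° gives AM at -115° from the x-axis; with |AM| = 29.1, M = (13.9, 4.41). AM is perpendicular to MH, so MH runs at 155°; with |MH| = 30.0, H = (-13.2, 17.2). ∠MHF = 95.0° gives HF at 69.7° from the x-axis; with |HF| = 21.1, F = (-5.89, 37.0). Then |SF| = |F − S| = 13.7.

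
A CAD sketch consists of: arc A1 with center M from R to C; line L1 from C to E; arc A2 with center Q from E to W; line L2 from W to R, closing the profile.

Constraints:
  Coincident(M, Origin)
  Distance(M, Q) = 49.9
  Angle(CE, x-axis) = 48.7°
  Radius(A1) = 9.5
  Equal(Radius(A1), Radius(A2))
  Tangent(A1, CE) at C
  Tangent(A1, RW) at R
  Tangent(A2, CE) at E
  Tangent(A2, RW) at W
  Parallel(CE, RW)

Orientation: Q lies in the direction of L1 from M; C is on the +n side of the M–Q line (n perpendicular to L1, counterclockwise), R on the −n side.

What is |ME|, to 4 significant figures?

50.80

The slot axis is L1's direction at 48.7°, so u = (cos 48.7°, sin 48.7°) = (0.6600, 0.7513) and n = (−sin 48.7°, cos 48.7°) = (-0.7513, 0.6600). M is at the origin and Q lies 49.9 along u from M, so Q = 49.9·u = (32.93, 37.49). Tangency of A1 to both parallel lines with radius 9.5 puts C and R at M ± 9.5·n: C = (-7.137, 6.270), R = (7.137, -6.270). Equal radii place E and W the same way about Q: E = Q + 9.5·n = (25.80, 43.76), W = Q − 9.5·n = (40.07, 31.22). Then |ME| = |E − M| = 50.80.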